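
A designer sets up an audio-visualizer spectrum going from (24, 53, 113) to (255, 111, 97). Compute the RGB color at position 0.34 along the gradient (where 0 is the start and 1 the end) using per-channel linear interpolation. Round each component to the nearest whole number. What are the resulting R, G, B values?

R = 24 + 0.34 × (255 − 24) = 24 + 0.34 × 231 = 102.54 → 103
G = 53 + 0.34 × (111 − 53) = 53 + 0.34 × 58 = 72.72 → 73
B = 113 + 0.34 × (97 − 113) = 113 + 0.34 × -16 = 107.56 → 108

(103, 73, 108)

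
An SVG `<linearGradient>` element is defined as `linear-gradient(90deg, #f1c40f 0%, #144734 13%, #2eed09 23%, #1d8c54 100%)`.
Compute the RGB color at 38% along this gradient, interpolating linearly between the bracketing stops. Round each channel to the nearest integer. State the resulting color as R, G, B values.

38% lies between the 23% and 100% stops, so the local fraction is t = (38 − 23)/(100 − 23) = 15/77 ≈ 0.1948.
#2eed09 → (46, 237, 9); #1d8c54 → (29, 140, 84).
R = 46 + 0.1948 × (29 − 46) = 42.688 → 43
G = 237 + 0.1948 × (140 − 237) = 218.104 → 218
B = 9 + 0.1948 × (84 − 9) = 23.61 → 24

(43, 218, 24)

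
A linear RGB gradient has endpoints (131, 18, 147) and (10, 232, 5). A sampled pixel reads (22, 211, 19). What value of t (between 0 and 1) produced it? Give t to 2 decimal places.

Invert the lerp on the G channel (largest span, 214): t = (211 − 18) / (232 − 18) = 193/214 = 0.90187.
Check on R: (22 − 131)/(10 − 131) = 0.9008 ✓

0.90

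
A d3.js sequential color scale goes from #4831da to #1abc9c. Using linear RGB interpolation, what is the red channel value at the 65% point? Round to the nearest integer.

42

R₁ = 72 (from #4831da), R₂ = 26 (from #1abc9c).
R = 72 + 0.65 × (26 − 72) = 42.1 → 42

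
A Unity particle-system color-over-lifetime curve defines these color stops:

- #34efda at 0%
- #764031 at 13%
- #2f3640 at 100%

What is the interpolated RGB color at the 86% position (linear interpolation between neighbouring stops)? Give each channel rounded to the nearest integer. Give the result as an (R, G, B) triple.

86% lies between the 13% and 100% stops, so the local fraction is t = (86 − 13)/(100 − 13) = 73/87 ≈ 0.8391.
#764031 → (118, 64, 49); #2f3640 → (47, 54, 64).
R = 118 + 0.8391 × (47 − 118) = 58.424 → 58
G = 64 + 0.8391 × (54 − 64) = 55.609 → 56
B = 49 + 0.8391 × (64 − 49) = 61.587 → 62

(58, 56, 62)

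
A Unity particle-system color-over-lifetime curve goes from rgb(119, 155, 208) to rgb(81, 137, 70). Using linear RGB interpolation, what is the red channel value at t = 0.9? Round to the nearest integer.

85

R = 119 + 0.9 × (81 − 119) = 84.8 → 85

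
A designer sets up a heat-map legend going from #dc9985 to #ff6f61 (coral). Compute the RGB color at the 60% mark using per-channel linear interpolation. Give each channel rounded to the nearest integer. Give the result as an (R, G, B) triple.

#dc9985 → (220, 153, 133); #ff6f61 → (255, 111, 97).
60% corresponds to t = 0.6.
R = 220 + 0.6 × (255 − 220) = 220 + 0.6 × 35 = 241 → 241
G = 153 + 0.6 × (111 − 153) = 153 + 0.6 × -42 = 127.8 → 128
B = 133 + 0.6 × (97 − 133) = 133 + 0.6 × -36 = 111.4 → 111

(241, 128, 111)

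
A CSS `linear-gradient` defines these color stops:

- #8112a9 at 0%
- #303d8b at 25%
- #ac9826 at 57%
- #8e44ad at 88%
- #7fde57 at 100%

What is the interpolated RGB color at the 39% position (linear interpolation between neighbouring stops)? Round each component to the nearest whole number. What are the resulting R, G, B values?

(102, 101, 95)

39% lies between the 25% and 57% stops, so the local fraction is t = (39 − 25)/(57 − 25) = 14/32 ≈ 0.4375.
#303d8b → (48, 61, 139); #ac9826 → (172, 152, 38).
R = 48 + 0.4375 × (172 − 48) = 102.25 → 102
G = 61 + 0.4375 × (152 − 61) = 100.812 → 101
B = 139 + 0.4375 × (38 − 139) = 94.812 → 95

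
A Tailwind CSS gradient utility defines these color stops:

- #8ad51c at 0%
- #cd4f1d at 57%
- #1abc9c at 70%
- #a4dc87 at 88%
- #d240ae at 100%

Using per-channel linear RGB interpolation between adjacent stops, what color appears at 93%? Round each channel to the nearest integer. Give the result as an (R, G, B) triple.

(183, 155, 151)

93% lies between the 88% and 100% stops, so the local fraction is t = (93 − 88)/(100 − 88) = 5/12 ≈ 0.4167.
#a4dc87 → (164, 220, 135); #d240ae → (210, 64, 174).
R = 164 + 0.4167 × (210 − 164) = 183.168 → 183
G = 220 + 0.4167 × (64 − 220) = 154.995 → 155
B = 135 + 0.4167 × (174 − 135) = 151.251 → 151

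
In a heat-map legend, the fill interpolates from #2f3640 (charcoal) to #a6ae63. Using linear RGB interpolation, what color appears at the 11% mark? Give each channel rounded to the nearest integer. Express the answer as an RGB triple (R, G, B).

(60, 67, 68)

#2f3640 → (47, 54, 64); #a6ae63 → (166, 174, 99).
11% corresponds to t = 0.11.
R = 47 + 0.11 × (166 − 47) = 47 + 0.11 × 119 = 60.09 → 60
G = 54 + 0.11 × (174 − 54) = 54 + 0.11 × 120 = 67.2 → 67
B = 64 + 0.11 × (99 − 64) = 64 + 0.11 × 35 = 67.85 → 68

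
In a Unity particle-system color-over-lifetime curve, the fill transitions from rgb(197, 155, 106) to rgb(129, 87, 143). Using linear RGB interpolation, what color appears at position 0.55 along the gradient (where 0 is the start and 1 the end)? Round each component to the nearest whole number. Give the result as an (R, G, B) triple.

(160, 118, 126)

R = 197 + 0.55 × (129 − 197) = 197 + 0.55 × -68 = 159.6 → 160
G = 155 + 0.55 × (87 − 155) = 155 + 0.55 × -68 = 117.6 → 118
B = 106 + 0.55 × (143 − 106) = 106 + 0.55 × 37 = 126.35 → 126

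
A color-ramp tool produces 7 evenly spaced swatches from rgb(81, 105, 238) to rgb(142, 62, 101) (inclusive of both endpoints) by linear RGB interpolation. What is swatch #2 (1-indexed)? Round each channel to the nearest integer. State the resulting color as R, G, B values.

(91, 98, 215)

With 7 swatches and endpoints inclusive, swatch 2 sits at t = (2 − 1)/(7 − 1) = 1/6 ≈ 0.1667.
R = 81 + 0.1667 × (142 − 81) = 91.169 → 91
G = 105 + 0.1667 × (62 − 105) = 97.832 → 98
B = 238 + 0.1667 × (101 − 238) = 215.162 → 215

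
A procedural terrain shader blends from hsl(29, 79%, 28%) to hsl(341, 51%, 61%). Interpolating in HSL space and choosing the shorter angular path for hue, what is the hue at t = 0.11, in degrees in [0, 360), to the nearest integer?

24

Hue: 341 − 29 = 312°, but |312| > 180 so the shorter arc goes the other way: Δh = 312 − 360 = -48°.
H = 29 + 0.11 × (-48) = 23.72 → 24°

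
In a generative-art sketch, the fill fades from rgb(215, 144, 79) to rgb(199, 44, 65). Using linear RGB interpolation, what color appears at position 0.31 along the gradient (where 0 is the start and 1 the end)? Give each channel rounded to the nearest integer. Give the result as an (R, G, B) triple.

R = 215 + 0.31 × (199 − 215) = 215 + 0.31 × -16 = 210.04 → 210
G = 144 + 0.31 × (44 − 144) = 144 + 0.31 × -100 = 113 → 113
B = 79 + 0.31 × (65 − 79) = 79 + 0.31 × -14 = 74.66 → 75

(210, 113, 75)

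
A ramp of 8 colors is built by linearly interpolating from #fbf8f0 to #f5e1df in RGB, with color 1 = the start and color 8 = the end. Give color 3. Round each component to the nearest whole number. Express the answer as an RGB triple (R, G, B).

With 8 swatches and endpoints inclusive, swatch 3 sits at t = (3 − 1)/(8 − 1) = 2/7 ≈ 0.2857.
#fbf8f0 → (251, 248, 240); #f5e1df → (245, 225, 223).
R = 251 + 0.2857 × (245 − 251) = 249.286 → 249
G = 248 + 0.2857 × (225 − 248) = 241.429 → 241
B = 240 + 0.2857 × (223 − 240) = 235.143 → 235

(249, 241, 235)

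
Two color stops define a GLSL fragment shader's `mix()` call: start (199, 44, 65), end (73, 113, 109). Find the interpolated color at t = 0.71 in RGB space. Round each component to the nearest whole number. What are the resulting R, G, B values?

(110, 93, 96)

R = 199 + 0.71 × (73 − 199) = 199 + 0.71 × -126 = 109.54 → 110
G = 44 + 0.71 × (113 − 44) = 44 + 0.71 × 69 = 92.99 → 93
B = 65 + 0.71 × (109 − 65) = 65 + 0.71 × 44 = 96.24 → 96
So the blended color is (110, 93, 96), about #6e5d60.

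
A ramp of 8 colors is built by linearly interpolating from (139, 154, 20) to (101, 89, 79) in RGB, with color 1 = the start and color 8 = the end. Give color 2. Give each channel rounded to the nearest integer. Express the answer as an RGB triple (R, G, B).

(134, 145, 28)

With 8 swatches and endpoints inclusive, swatch 2 sits at t = (2 − 1)/(8 − 1) = 1/7 ≈ 0.1429.
R = 139 + 0.1429 × (101 − 139) = 133.57 → 134
G = 154 + 0.1429 × (89 − 154) = 144.712 → 145
B = 20 + 0.1429 × (79 − 20) = 28.431 → 28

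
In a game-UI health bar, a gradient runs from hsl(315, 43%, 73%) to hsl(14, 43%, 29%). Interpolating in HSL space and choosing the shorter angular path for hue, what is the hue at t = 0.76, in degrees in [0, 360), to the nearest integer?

Hue: 14 − 315 = -301°, but |-301| > 180 so the shorter arc goes the other way: Δh = -301 + 360 = 59°.
H = 315 + 0.76 × (59) = 359.84 → 360 → 360 mod 360 = 0°

0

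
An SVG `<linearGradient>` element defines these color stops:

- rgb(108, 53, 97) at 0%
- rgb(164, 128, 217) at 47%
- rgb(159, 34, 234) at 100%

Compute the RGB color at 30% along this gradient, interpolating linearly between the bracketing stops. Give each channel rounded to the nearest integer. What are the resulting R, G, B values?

(144, 101, 174)

30% lies between the 0% and 47% stops, so the local fraction is t = (30 − 0)/(47 − 0) = 30/47 ≈ 0.6383.
R = 108 + 0.6383 × (164 − 108) = 143.745 → 144
G = 53 + 0.6383 × (128 − 53) = 100.873 → 101
B = 97 + 0.6383 × (217 − 97) = 173.596 → 174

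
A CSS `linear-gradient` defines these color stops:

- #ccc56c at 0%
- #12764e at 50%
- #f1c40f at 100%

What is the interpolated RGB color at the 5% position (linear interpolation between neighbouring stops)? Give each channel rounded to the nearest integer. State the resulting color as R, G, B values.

(185, 189, 105)

5% lies between the 0% and 50% stops, so the local fraction is t = (5 − 0)/(50 − 0) = 5/50 ≈ 0.1.
#ccc56c → (204, 197, 108); #12764e → (18, 118, 78).
R = 204 + 0.1 × (18 − 204) = 185.4 → 185
G = 197 + 0.1 × (118 − 197) = 189.1 → 189
B = 108 + 0.1 × (78 − 108) = 105 → 105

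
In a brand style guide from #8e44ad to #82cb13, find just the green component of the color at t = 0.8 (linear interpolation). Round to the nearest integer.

176

G₁ = 68 (from #8e44ad), G₂ = 203 (from #82cb13).
G = 68 + 0.8 × (203 − 68) = 176 → 176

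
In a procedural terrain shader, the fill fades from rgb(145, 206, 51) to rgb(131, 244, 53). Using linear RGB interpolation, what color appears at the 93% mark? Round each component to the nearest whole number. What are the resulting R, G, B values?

93% corresponds to t = 0.93.
R = 145 + 0.93 × (131 − 145) = 145 + 0.93 × -14 = 131.98 → 132
G = 206 + 0.93 × (244 − 206) = 206 + 0.93 × 38 = 241.34 → 241
B = 51 + 0.93 × (53 − 51) = 51 + 0.93 × 2 = 52.86 → 53

(132, 241, 53)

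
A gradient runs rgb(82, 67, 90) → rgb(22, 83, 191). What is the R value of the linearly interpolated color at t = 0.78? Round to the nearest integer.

R = 82 + 0.78 × (22 − 82) = 35.2 → 35

35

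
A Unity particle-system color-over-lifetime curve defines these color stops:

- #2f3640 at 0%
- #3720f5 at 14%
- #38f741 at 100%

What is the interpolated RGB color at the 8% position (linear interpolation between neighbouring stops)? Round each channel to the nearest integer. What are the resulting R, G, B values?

8% lies between the 0% and 14% stops, so the local fraction is t = (8 − 0)/(14 − 0) = 8/14 ≈ 0.5714.
#2f3640 → (47, 54, 64); #3720f5 → (55, 32, 245).
R = 47 + 0.5714 × (55 − 47) = 51.571 → 52
G = 54 + 0.5714 × (32 − 54) = 41.429 → 41
B = 64 + 0.5714 × (245 − 64) = 167.423 → 167

(52, 41, 167)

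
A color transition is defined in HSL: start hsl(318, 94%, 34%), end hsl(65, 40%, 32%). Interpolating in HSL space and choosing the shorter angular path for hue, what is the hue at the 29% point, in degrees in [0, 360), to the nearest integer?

349

Hue: 65 − 318 = -253°, but |-253| > 180 so the shorter arc goes the other way: Δh = -253 + 360 = 107°.
H = 318 + 0.29 × (107) = 349.03 → 349°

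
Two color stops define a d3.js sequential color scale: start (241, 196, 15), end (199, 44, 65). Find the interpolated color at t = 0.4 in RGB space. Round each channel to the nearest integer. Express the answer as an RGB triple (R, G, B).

(224, 135, 35)

R = 241 + 0.4 × (199 − 241) = 241 + 0.4 × -42 = 224.2 → 224
G = 196 + 0.4 × (44 − 196) = 196 + 0.4 × -152 = 135.2 → 135
B = 15 + 0.4 × (65 − 15) = 15 + 0.4 × 50 = 35 → 35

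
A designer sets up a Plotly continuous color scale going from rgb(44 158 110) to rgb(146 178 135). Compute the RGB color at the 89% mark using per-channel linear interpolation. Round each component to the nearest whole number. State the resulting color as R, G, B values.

(135, 176, 132)

89% corresponds to t = 0.89.
R = 44 + 0.89 × (146 − 44) = 44 + 0.89 × 102 = 134.78 → 135
G = 158 + 0.89 × (178 − 158) = 158 + 0.89 × 20 = 175.8 → 176
B = 110 + 0.89 × (135 − 110) = 110 + 0.89 × 25 = 132.25 → 132
So the blended color is (135, 176, 132), about #87b084.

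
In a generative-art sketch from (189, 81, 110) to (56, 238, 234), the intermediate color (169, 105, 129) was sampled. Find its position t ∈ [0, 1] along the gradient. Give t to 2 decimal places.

Invert the lerp on the G channel (largest span, 157): t = (105 − 81) / (238 − 81) = 24/157 = 0.15287.
Check on R: (169 − 189)/(56 − 189) = 0.1504 ✓

0.15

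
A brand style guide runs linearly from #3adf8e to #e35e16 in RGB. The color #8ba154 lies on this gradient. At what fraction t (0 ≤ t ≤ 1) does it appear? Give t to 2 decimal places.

0.48

Invert the lerp on the R channel (largest span, 169): t = (139 − 58) / (227 − 58) = 81/169 = 0.47929.
Check on G: (161 − 223)/(94 − 223) = 0.4806 ✓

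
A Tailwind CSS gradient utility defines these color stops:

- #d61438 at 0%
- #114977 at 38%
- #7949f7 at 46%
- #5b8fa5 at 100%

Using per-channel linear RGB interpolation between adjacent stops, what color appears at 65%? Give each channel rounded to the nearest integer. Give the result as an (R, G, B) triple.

(110, 98, 218)

65% lies between the 46% and 100% stops, so the local fraction is t = (65 − 46)/(100 − 46) = 19/54 ≈ 0.3519.
#7949f7 → (121, 73, 247); #5b8fa5 → (91, 143, 165).
R = 121 + 0.3519 × (91 − 121) = 110.443 → 110
G = 73 + 0.3519 × (143 − 73) = 97.633 → 98
B = 247 + 0.3519 × (165 − 247) = 218.144 → 218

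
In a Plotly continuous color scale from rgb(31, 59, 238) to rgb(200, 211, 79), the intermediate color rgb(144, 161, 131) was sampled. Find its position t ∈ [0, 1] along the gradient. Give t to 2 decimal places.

0.67

Invert the lerp on the R channel (largest span, 169): t = (144 − 31) / (200 − 31) = 113/169 = 0.66864.
Check on G: (161 − 59)/(211 − 59) = 0.6711 ✓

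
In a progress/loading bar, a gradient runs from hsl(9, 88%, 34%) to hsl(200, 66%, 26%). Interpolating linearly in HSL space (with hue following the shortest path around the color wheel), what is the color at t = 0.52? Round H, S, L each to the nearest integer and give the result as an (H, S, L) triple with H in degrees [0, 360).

Hue: 200 − 9 = 191°, but |191| > 180 so the shorter arc goes the other way: Δh = 191 − 360 = -169°.
H = 9 + 0.52 × (-169) = -78.88 → -79 → -79 mod 360 = 281°
S = 88 + 0.52 × (66 − 88) = 76.56 → 77%
L = 34 + 0.52 × (26 − 34) = 29.84 → 30%

(281, 77, 30)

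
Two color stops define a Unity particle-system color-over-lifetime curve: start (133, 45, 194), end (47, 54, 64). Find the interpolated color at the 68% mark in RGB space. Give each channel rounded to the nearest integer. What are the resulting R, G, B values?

(75, 51, 106)

68% corresponds to t = 0.68.
R = 133 + 0.68 × (47 − 133) = 133 + 0.68 × -86 = 74.52 → 75
G = 45 + 0.68 × (54 − 45) = 45 + 0.68 × 9 = 51.12 → 51
B = 194 + 0.68 × (64 − 194) = 194 + 0.68 × -130 = 105.6 → 106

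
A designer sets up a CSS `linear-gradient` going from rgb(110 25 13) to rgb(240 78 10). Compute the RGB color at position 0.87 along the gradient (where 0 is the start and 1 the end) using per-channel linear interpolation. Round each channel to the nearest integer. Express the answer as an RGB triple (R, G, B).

R = 110 + 0.87 × (240 − 110) = 110 + 0.87 × 130 = 223.1 → 223
G = 25 + 0.87 × (78 − 25) = 25 + 0.87 × 53 = 71.11 → 71
B = 13 + 0.87 × (10 − 13) = 13 + 0.87 × -3 = 10.39 → 10
So the blended color is (223, 71, 10), about #df470a.

(223, 71, 10)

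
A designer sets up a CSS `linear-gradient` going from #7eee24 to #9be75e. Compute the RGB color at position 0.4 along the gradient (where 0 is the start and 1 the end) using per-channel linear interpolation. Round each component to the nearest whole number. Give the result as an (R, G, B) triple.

(138, 235, 59)

#7eee24 → (126, 238, 36); #9be75e → (155, 231, 94).
R = 126 + 0.4 × (155 − 126) = 126 + 0.4 × 29 = 137.6 → 138
G = 238 + 0.4 × (231 − 238) = 238 + 0.4 × -7 = 235.2 → 235
B = 36 + 0.4 × (94 − 36) = 36 + 0.4 × 58 = 59.2 → 59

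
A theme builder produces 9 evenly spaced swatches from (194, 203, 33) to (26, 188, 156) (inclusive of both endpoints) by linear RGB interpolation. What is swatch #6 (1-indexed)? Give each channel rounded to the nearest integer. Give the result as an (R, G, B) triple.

(89, 194, 110)

With 9 swatches and endpoints inclusive, swatch 6 sits at t = (6 − 1)/(9 − 1) = 5/8 ≈ 0.625.
R = 194 + 0.625 × (26 − 194) = 89 → 89
G = 203 + 0.625 × (188 − 203) = 193.625 → 194
B = 33 + 0.625 × (156 − 33) = 109.875 → 110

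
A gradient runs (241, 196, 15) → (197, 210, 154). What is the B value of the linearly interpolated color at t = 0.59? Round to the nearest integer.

97

B = 15 + 0.59 × (154 − 15) = 97.01 → 97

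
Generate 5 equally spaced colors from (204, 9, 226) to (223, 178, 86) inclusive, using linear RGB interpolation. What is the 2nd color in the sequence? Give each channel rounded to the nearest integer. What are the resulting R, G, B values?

With 5 swatches and endpoints inclusive, swatch 2 sits at t = (2 − 1)/(5 − 1) = 1/4 ≈ 0.25.
R = 204 + 0.25 × (223 − 204) = 208.75 → 209
G = 9 + 0.25 × (178 − 9) = 51.25 → 51
B = 226 + 0.25 × (86 − 226) = 191 → 191

(209, 51, 191)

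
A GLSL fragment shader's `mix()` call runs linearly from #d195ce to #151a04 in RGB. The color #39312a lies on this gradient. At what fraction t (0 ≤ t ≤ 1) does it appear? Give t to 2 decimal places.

0.81

Invert the lerp on the B channel (largest span, 202): t = (42 − 206) / (4 − 206) = -164/-202 = 0.81188.
Check on R: (57 − 209)/(21 − 209) = 0.8085 ✓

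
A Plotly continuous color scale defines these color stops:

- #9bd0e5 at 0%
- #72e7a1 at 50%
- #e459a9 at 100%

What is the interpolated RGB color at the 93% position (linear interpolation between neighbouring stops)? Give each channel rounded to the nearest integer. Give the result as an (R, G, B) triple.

(212, 109, 168)

93% lies between the 50% and 100% stops, so the local fraction is t = (93 − 50)/(100 − 50) = 43/50 ≈ 0.86.
#72e7a1 → (114, 231, 161); #e459a9 → (228, 89, 169).
R = 114 + 0.86 × (228 − 114) = 212.04 → 212
G = 231 + 0.86 × (89 − 231) = 108.88 → 109
B = 161 + 0.86 × (169 − 161) = 167.88 → 168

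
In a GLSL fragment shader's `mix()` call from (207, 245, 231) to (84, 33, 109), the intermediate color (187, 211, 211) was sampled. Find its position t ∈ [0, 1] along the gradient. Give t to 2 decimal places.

Invert the lerp on the G channel (largest span, 212): t = (211 − 245) / (33 − 245) = -34/-212 = 0.16038.
Check on R: (187 − 207)/(84 − 207) = 0.1626 ✓

0.16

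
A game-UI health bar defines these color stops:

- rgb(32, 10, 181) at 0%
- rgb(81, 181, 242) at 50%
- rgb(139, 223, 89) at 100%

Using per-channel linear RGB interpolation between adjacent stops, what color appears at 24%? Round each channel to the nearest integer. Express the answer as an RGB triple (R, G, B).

24% lies between the 0% and 50% stops, so the local fraction is t = (24 − 0)/(50 − 0) = 24/50 ≈ 0.48.
R = 32 + 0.48 × (81 − 32) = 55.52 → 56
G = 10 + 0.48 × (181 − 10) = 92.08 → 92
B = 181 + 0.48 × (242 − 181) = 210.28 → 210

(56, 92, 210)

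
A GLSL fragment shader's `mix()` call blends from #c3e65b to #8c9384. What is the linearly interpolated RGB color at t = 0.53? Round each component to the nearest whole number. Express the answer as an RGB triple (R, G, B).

#c3e65b → (195, 230, 91); #8c9384 → (140, 147, 132).
R = 195 + 0.53 × (140 − 195) = 195 + 0.53 × -55 = 165.85 → 166
G = 230 + 0.53 × (147 − 230) = 230 + 0.53 × -83 = 186.01 → 186
B = 91 + 0.53 × (132 − 91) = 91 + 0.53 × 41 = 112.73 → 113

(166, 186, 113)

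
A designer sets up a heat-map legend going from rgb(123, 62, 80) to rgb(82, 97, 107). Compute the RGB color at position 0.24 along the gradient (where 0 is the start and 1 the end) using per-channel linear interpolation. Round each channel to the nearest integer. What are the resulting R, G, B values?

R = 123 + 0.24 × (82 − 123) = 123 + 0.24 × -41 = 113.16 → 113
G = 62 + 0.24 × (97 − 62) = 62 + 0.24 × 35 = 70.4 → 70
B = 80 + 0.24 × (107 − 80) = 80 + 0.24 × 27 = 86.48 → 86
So the blended color is (113, 70, 86), about #714656.

(113, 70, 86)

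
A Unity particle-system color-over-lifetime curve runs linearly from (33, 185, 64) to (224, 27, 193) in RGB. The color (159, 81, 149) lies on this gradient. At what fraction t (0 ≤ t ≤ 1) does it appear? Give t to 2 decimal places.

Invert the lerp on the R channel (largest span, 191): t = (159 − 33) / (224 − 33) = 126/191 = 0.65969.
Check on G: (81 − 185)/(27 − 185) = 0.6582 ✓

0.66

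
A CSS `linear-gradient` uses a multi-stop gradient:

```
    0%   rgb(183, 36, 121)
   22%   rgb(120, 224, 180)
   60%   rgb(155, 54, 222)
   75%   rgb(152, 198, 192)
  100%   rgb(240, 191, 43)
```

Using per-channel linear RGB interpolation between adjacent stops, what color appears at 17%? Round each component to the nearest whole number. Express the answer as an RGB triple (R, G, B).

(134, 181, 167)

17% lies between the 0% and 22% stops, so the local fraction is t = (17 − 0)/(22 − 0) = 17/22 ≈ 0.7727.
R = 183 + 0.7727 × (120 − 183) = 134.32 → 134
G = 36 + 0.7727 × (224 − 36) = 181.268 → 181
B = 121 + 0.7727 × (180 − 121) = 166.589 → 167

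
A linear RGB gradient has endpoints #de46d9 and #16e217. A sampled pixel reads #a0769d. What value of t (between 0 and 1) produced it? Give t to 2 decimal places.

0.31

Invert the lerp on the R channel (largest span, 200): t = (160 − 222) / (22 − 222) = -62/-200 = 0.31.
Check on G: (118 − 70)/(226 − 70) = 0.3077 ✓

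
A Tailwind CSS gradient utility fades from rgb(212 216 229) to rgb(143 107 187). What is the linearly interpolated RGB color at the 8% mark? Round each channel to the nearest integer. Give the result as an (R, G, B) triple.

8% corresponds to t = 0.08.
R = 212 + 0.08 × (143 − 212) = 212 + 0.08 × -69 = 206.48 → 206
G = 216 + 0.08 × (107 − 216) = 216 + 0.08 × -109 = 207.28 → 207
B = 229 + 0.08 × (187 − 229) = 229 + 0.08 × -42 = 225.64 → 226

(206, 207, 226)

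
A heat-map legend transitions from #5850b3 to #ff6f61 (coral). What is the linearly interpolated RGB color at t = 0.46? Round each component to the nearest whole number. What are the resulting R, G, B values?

#5850b3 → (88, 80, 179); #ff6f61 → (255, 111, 97).
R = 88 + 0.46 × (255 − 88) = 88 + 0.46 × 167 = 164.82 → 165
G = 80 + 0.46 × (111 − 80) = 80 + 0.46 × 31 = 94.26 → 94
B = 179 + 0.46 × (97 − 179) = 179 + 0.46 × -82 = 141.28 → 141
So the blended color is (165, 94, 141), about #a55e8d.

(165, 94, 141)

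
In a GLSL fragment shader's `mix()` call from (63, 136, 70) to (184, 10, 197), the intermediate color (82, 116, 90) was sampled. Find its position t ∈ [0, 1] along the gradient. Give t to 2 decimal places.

Invert the lerp on the B channel (largest span, 127): t = (90 − 70) / (197 − 70) = 20/127 = 0.15748.
Check on R: (82 − 63)/(184 − 63) = 0.157 ✓

0.16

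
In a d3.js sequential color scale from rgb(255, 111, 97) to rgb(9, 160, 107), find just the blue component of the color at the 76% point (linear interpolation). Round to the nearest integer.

B = 97 + 0.76 × (107 − 97) = 104.6 → 105

105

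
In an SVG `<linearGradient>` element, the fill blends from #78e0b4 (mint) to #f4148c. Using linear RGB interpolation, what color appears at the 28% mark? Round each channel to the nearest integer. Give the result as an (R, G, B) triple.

#78e0b4 → (120, 224, 180); #f4148c → (244, 20, 140).
28% corresponds to t = 0.28.
R = 120 + 0.28 × (244 − 120) = 120 + 0.28 × 124 = 154.72 → 155
G = 224 + 0.28 × (20 − 224) = 224 + 0.28 × -204 = 166.88 → 167
B = 180 + 0.28 × (140 − 180) = 180 + 0.28 × -40 = 168.8 → 169
So the blended color is (155, 167, 169), about #9ba7a9.

(155, 167, 169)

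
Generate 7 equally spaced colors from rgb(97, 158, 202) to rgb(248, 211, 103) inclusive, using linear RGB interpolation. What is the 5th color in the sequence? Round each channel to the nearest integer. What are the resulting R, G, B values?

With 7 swatches and endpoints inclusive, swatch 5 sits at t = (5 − 1)/(7 − 1) = 4/6 ≈ 0.6667.
R = 97 + 0.6667 × (248 − 97) = 197.672 → 198
G = 158 + 0.6667 × (211 − 158) = 193.335 → 193
B = 202 + 0.6667 × (103 − 202) = 135.997 → 136

(198, 193, 136)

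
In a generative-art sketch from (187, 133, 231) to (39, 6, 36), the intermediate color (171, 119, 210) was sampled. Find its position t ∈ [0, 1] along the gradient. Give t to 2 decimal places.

Invert the lerp on the B channel (largest span, 195): t = (210 − 231) / (36 − 231) = -21/-195 = 0.10769.
Check on R: (171 − 187)/(39 − 187) = 0.1081 ✓

0.11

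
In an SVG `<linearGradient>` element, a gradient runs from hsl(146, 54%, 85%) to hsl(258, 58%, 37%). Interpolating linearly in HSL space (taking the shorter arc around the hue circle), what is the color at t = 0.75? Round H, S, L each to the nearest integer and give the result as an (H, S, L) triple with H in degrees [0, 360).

Hue arc: Δh = 258 − 146 = 112° (|Δh| ≤ 180, already the shorter path).
H = 146 + 0.75 × (112) = 230 → 230°
S = 54 + 0.75 × (58 − 54) = 57 → 57%
L = 85 + 0.75 × (37 − 85) = 49 → 49%

(230, 57, 49)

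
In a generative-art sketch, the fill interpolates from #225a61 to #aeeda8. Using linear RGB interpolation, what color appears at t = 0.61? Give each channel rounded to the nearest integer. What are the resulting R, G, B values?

(119, 180, 140)

#225a61 → (34, 90, 97); #aeeda8 → (174, 237, 168).
R = 34 + 0.61 × (174 − 34) = 34 + 0.61 × 140 = 119.4 → 119
G = 90 + 0.61 × (237 − 90) = 90 + 0.61 × 147 = 179.67 → 180
B = 97 + 0.61 × (168 − 97) = 97 + 0.61 × 71 = 140.31 → 140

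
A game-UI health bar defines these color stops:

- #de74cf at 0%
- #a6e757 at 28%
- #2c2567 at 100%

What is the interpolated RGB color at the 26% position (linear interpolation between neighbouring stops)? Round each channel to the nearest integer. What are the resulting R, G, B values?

26% lies between the 0% and 28% stops, so the local fraction is t = (26 − 0)/(28 − 0) = 26/28 ≈ 0.9286.
#de74cf → (222, 116, 207); #a6e757 → (166, 231, 87).
R = 222 + 0.9286 × (166 − 222) = 169.998 → 170
G = 116 + 0.9286 × (231 − 116) = 222.789 → 223
B = 207 + 0.9286 × (87 − 207) = 95.568 → 96

(170, 223, 96)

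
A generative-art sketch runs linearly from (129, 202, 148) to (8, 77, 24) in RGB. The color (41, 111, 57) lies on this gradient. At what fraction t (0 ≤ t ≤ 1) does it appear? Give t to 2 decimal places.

0.73

Invert the lerp on the G channel (largest span, 125): t = (111 − 202) / (77 − 202) = -91/-125 = 0.728.
Check on R: (41 − 129)/(8 − 129) = 0.7273 ✓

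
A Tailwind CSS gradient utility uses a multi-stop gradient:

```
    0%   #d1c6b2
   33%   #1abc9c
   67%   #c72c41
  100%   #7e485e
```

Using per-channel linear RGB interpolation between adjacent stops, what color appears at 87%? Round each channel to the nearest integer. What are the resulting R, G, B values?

87% lies between the 67% and 100% stops, so the local fraction is t = (87 − 67)/(100 − 67) = 20/33 ≈ 0.6061.
#c72c41 → (199, 44, 65); #7e485e → (126, 72, 94).
R = 199 + 0.6061 × (126 − 199) = 154.755 → 155
G = 44 + 0.6061 × (72 − 44) = 60.971 → 61
B = 65 + 0.6061 × (94 − 65) = 82.577 → 83

(155, 61, 83)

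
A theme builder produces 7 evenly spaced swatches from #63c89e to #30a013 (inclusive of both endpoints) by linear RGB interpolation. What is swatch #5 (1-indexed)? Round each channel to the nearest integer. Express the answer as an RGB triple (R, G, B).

With 7 swatches and endpoints inclusive, swatch 5 sits at t = (5 − 1)/(7 − 1) = 4/6 ≈ 0.6667.
#63c89e → (99, 200, 158); #30a013 → (48, 160, 19).
R = 99 + 0.6667 × (48 − 99) = 64.998 → 65
G = 200 + 0.6667 × (160 − 200) = 173.332 → 173
B = 158 + 0.6667 × (19 − 158) = 65.329 → 65

(65, 173, 65)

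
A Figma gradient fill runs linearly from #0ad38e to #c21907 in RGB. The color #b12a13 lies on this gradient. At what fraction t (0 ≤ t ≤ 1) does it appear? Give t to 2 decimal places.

Invert the lerp on the G channel (largest span, 186): t = (42 − 211) / (25 − 211) = -169/-186 = 0.9086.
Check on R: (177 − 10)/(194 − 10) = 0.9076 ✓

0.91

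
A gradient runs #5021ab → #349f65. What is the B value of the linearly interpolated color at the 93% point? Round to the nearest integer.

B₁ = 171 (from #5021ab), B₂ = 101 (from #349f65).
B = 171 + 0.93 × (101 − 171) = 105.9 → 106

106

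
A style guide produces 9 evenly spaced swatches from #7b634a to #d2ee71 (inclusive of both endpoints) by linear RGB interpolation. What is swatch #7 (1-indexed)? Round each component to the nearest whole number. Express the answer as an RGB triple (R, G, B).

With 9 swatches and endpoints inclusive, swatch 7 sits at t = (7 − 1)/(9 − 1) = 6/8 ≈ 0.75.
#7b634a → (123, 99, 74); #d2ee71 → (210, 238, 113).
R = 123 + 0.75 × (210 − 123) = 188.25 → 188
G = 99 + 0.75 × (238 − 99) = 203.25 → 203
B = 74 + 0.75 × (113 − 74) = 103.25 → 103

(188, 203, 103)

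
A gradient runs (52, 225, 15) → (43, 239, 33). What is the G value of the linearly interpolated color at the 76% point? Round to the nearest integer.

236

G = 225 + 0.76 × (239 − 225) = 235.64 → 236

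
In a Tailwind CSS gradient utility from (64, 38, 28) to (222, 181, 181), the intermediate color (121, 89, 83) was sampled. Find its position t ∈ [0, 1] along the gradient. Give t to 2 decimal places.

Invert the lerp on the R channel (largest span, 158): t = (121 − 64) / (222 − 64) = 57/158 = 0.36076.
Check on G: (89 − 38)/(181 − 38) = 0.3566 ✓

0.36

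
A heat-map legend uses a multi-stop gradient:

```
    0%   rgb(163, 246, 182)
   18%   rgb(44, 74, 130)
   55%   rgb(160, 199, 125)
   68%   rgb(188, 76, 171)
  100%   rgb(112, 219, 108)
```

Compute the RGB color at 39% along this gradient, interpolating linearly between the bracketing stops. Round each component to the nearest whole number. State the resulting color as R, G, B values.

39% lies between the 18% and 55% stops, so the local fraction is t = (39 − 18)/(55 − 18) = 21/37 ≈ 0.5676.
R = 44 + 0.5676 × (160 − 44) = 109.842 → 110
G = 74 + 0.5676 × (199 − 74) = 144.95 → 145
B = 130 + 0.5676 × (125 − 130) = 127.162 → 127

(110, 145, 127)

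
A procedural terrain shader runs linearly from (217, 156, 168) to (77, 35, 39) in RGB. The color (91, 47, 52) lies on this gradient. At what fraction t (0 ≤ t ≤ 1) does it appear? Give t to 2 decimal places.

0.90

Invert the lerp on the R channel (largest span, 140): t = (91 − 217) / (77 − 217) = -126/-140 = 0.9.
Check on G: (47 − 156)/(35 − 156) = 0.9008 ✓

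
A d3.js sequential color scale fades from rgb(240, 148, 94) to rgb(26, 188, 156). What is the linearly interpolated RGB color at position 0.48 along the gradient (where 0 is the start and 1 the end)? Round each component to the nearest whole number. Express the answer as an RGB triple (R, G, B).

(137, 167, 124)

R = 240 + 0.48 × (26 − 240) = 240 + 0.48 × -214 = 137.28 → 137
G = 148 + 0.48 × (188 − 148) = 148 + 0.48 × 40 = 167.2 → 167
B = 94 + 0.48 × (156 − 94) = 94 + 0.48 × 62 = 123.76 → 124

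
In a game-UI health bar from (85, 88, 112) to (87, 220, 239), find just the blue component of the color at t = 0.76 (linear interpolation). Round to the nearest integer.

209

B = 112 + 0.76 × (239 − 112) = 208.52 → 209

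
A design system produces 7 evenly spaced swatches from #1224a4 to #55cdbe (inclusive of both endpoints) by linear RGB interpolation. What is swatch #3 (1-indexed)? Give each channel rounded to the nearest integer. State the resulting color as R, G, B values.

With 7 swatches and endpoints inclusive, swatch 3 sits at t = (3 − 1)/(7 − 1) = 2/6 ≈ 0.3333.
#1224a4 → (18, 36, 164); #55cdbe → (85, 205, 190).
R = 18 + 0.3333 × (85 − 18) = 40.331 → 40
G = 36 + 0.3333 × (205 − 36) = 92.328 → 92
B = 164 + 0.3333 × (190 − 164) = 172.666 → 173

(40, 92, 173)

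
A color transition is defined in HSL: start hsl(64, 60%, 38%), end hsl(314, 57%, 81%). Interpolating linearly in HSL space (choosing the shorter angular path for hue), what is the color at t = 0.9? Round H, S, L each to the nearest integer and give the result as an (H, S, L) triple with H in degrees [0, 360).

Hue: 314 − 64 = 250°, but |250| > 180 so the shorter arc goes the other way: Δh = 250 − 360 = -110°.
H = 64 + 0.9 × (-110) = -35 → -35 → -35 mod 360 = 325°
S = 60 + 0.9 × (57 − 60) = 57.3 → 57%
L = 38 + 0.9 × (81 − 38) = 76.7 → 77%

(325, 57, 77)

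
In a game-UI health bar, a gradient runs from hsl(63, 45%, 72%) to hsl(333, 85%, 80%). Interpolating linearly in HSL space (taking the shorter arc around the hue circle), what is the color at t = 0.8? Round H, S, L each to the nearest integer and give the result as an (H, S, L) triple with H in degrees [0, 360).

Hue: 333 − 63 = 270°, but |270| > 180 so the shorter arc goes the other way: Δh = 270 − 360 = -90°.
H = 63 + 0.8 × (-90) = -9 → -9 → -9 mod 360 = 351°
S = 45 + 0.8 × (85 − 45) = 77 → 77%
L = 72 + 0.8 × (80 − 72) = 78.4 → 78%

(351, 77, 78)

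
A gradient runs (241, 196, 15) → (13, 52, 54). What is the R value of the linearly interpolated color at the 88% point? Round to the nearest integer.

R = 241 + 0.88 × (13 − 241) = 40.36 → 40

40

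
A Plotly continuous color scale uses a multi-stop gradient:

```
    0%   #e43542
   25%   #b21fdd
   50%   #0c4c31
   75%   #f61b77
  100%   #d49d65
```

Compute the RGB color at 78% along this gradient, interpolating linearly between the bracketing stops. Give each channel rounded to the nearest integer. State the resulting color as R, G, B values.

78% lies between the 75% and 100% stops, so the local fraction is t = (78 − 75)/(100 − 75) = 3/25 ≈ 0.12.
#f61b77 → (246, 27, 119); #d49d65 → (212, 157, 101).
R = 246 + 0.12 × (212 − 246) = 241.92 → 242
G = 27 + 0.12 × (157 − 27) = 42.6 → 43
B = 119 + 0.12 × (101 − 119) = 116.84 → 117

(242, 43, 117)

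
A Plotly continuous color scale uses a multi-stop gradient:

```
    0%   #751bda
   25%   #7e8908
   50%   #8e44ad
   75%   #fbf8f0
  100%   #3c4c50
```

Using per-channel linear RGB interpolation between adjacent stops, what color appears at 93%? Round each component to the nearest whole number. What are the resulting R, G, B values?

93% lies between the 75% and 100% stops, so the local fraction is t = (93 − 75)/(100 − 75) = 18/25 ≈ 0.72.
#fbf8f0 → (251, 248, 240); #3c4c50 → (60, 76, 80).
R = 251 + 0.72 × (60 − 251) = 113.48 → 113
G = 248 + 0.72 × (76 − 248) = 124.16 → 124
B = 240 + 0.72 × (80 − 240) = 124.8 → 125

(113, 124, 125)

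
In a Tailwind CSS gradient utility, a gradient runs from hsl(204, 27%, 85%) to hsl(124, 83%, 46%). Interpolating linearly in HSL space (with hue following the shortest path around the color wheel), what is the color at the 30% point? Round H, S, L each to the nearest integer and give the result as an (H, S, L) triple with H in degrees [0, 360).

Hue arc: Δh = 124 − 204 = -80° (|Δh| ≤ 180, already the shorter path).
H = 204 + 0.3 × (-80) = 180 → 180°
S = 27 + 0.3 × (83 − 27) = 43.8 → 44%
L = 85 + 0.3 × (46 − 85) = 73.3 → 73%

(180, 44, 73)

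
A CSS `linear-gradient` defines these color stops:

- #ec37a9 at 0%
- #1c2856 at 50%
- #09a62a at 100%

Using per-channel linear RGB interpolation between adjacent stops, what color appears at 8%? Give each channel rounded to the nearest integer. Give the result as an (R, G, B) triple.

8% lies between the 0% and 50% stops, so the local fraction is t = (8 − 0)/(50 − 0) = 8/50 ≈ 0.16.
#ec37a9 → (236, 55, 169); #1c2856 → (28, 40, 86).
R = 236 + 0.16 × (28 − 236) = 202.72 → 203
G = 55 + 0.16 × (40 − 55) = 52.6 → 53
B = 169 + 0.16 × (86 − 169) = 155.72 → 156

(203, 53, 156)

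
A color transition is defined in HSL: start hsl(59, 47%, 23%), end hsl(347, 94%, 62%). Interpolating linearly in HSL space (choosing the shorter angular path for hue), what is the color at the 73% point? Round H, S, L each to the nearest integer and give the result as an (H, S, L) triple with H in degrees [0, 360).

(6, 81, 51)

Hue: 347 − 59 = 288°, but |288| > 180 so the shorter arc goes the other way: Δh = 288 − 360 = -72°.
H = 59 + 0.73 × (-72) = 6.44 → 6°
S = 47 + 0.73 × (94 − 47) = 81.31 → 81%
L = 23 + 0.73 × (62 − 23) = 51.47 → 51%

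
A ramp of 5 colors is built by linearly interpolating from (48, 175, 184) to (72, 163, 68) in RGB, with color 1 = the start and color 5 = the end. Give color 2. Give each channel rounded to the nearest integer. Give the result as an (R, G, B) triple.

With 5 swatches and endpoints inclusive, swatch 2 sits at t = (2 − 1)/(5 − 1) = 1/4 ≈ 0.25.
R = 48 + 0.25 × (72 − 48) = 54 → 54
G = 175 + 0.25 × (163 − 175) = 172 → 172
B = 184 + 0.25 × (68 − 184) = 155 → 155

(54, 172, 155)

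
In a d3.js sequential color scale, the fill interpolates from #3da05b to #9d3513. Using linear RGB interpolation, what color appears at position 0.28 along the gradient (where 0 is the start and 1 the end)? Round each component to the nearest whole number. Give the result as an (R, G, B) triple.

#3da05b → (61, 160, 91); #9d3513 → (157, 53, 19).
R = 61 + 0.28 × (157 − 61) = 61 + 0.28 × 96 = 87.88 → 88
G = 160 + 0.28 × (53 − 160) = 160 + 0.28 × -107 = 130.04 → 130
B = 91 + 0.28 × (19 − 91) = 91 + 0.28 × -72 = 70.84 → 71

(88, 130, 71)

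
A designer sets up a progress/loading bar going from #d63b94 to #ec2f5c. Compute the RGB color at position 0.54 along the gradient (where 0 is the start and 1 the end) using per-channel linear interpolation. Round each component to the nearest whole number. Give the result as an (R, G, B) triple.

#d63b94 → (214, 59, 148); #ec2f5c → (236, 47, 92).
R = 214 + 0.54 × (236 − 214) = 214 + 0.54 × 22 = 225.88 → 226
G = 59 + 0.54 × (47 − 59) = 59 + 0.54 × -12 = 52.52 → 53
B = 148 + 0.54 × (92 − 148) = 148 + 0.54 × -56 = 117.76 → 118

(226, 53, 118)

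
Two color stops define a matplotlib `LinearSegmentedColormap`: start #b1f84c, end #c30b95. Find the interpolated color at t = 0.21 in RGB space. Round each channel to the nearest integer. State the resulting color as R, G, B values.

#b1f84c → (177, 248, 76); #c30b95 → (195, 11, 149).
R = 177 + 0.21 × (195 − 177) = 177 + 0.21 × 18 = 180.78 → 181
G = 248 + 0.21 × (11 − 248) = 248 + 0.21 × -237 = 198.23 → 198
B = 76 + 0.21 × (149 − 76) = 76 + 0.21 × 73 = 91.33 → 91
So the blended color is (181, 198, 91), about #b5c65b.

(181, 198, 91)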